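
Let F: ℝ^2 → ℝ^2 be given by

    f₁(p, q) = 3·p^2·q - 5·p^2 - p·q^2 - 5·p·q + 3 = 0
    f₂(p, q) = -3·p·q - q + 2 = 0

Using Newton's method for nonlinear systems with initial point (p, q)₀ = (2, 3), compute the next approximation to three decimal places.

At (2, 3): F = (-29.000, -19.000).
Jacobian J = [[6·p·q - 10·p - q^2 - 5·q, 3·p^2 - 2·p·q - 5·p], [-3·q, -3·p - 1]].
At the point, J = [[-8.000, -10.000], [-9.000, -7.000]] (det J = -34.000).
Solving J·Δ = −F gives Δ = (0.382, -3.206).
Then the next iterate is (p, q)₁ = (2.382, -0.206).

(2.382, -0.206)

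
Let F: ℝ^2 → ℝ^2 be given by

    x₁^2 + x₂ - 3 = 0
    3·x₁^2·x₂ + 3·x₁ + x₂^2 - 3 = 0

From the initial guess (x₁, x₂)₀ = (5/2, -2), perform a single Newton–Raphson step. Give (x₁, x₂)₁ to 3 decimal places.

(2.029, -0.896)

At (5/2, -2): F = (1.250, -29.000).
Jacobian J = [[2·x₁, 1], [6·x₁·x₂ + 3, 3·x₁^2 + 2·x₂]].
At the point, J = [[5.000, 1.000], [-27.000, 14.750]] (det J = 100.750).
Solving J·Δ = −F gives Δ = (-0.471, 1.104).
Then the next iterate is (x₁, x₂)₁ = (2.029, -0.896).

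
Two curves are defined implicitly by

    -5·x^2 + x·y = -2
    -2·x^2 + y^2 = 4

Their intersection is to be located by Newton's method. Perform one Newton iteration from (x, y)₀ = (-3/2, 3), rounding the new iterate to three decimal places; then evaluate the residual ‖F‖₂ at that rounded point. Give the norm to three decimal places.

3.007

At (-3/2, 3): F = (-13.750, 0.500).
Jacobian J = [[-10·x + y, x], [-4·x, 2·y]].
At the point, J = [[18.000, -1.500], [6.000, 6.000]] (det J = 117.000).
Solving J·Δ = −F gives Δ = (0.699, -0.782).
Then the next iterate is (x, y)₁ = (-0.801, 2.218).
Re-evaluating at (-0.801, 2.218): F = (-2.98462, -0.36368), so ‖F‖₂ = 3.007.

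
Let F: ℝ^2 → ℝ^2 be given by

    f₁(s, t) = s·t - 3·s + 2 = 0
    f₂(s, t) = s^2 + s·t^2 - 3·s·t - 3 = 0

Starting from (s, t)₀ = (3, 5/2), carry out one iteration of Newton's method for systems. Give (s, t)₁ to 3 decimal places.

At (3, 5/2): F = (0.500, 2.250).
Jacobian J = [[t - 3, s], [2·s + t^2 - 3·t, 2·s·t - 3·s]].
At the point, J = [[-0.500, 3.000], [4.750, 6.000]] (det J = -17.250).
Solving J·Δ = −F gives Δ = (-0.217, -0.203).
Then the next iterate is (s, t)₁ = (2.783, 2.297).

(2.783, 2.297)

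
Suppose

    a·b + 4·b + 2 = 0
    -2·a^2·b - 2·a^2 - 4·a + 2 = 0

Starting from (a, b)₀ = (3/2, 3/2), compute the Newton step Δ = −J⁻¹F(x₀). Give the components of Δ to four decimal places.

(-0.3862, -1.7583)

At (3/2, 3/2): F = (10.2500, -15.2500).
Jacobian J = [[b, a + 4], [-4·a·b - 4·a - 4, -2·a^2]].
At the point, J = [[1.5000, 5.5000], [-19.0000, -4.5000]] (det J = 97.7500).
Solving J·Δ = −F gives Δ = (-0.3862, -1.7583).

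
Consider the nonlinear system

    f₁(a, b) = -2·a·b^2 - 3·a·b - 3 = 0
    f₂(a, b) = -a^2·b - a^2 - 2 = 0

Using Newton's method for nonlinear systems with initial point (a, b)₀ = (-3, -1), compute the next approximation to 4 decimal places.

(2.3333, -1.2222)

At (-3, -1): F = (-6.0000, -2.0000).
Jacobian J = [[-2·b^2 - 3·b, -4·a·b - 3·a], [-2·a·b - 2·a, -a^2]].
At the point, J = [[1.0000, -3.0000], [0.0000, -9.0000]] (det J = -9.0000).
Solving J·Δ = −F gives Δ = (5.3333, -0.2222).
Then the next iterate is (a, b)₁ = (2.3333, -1.2222).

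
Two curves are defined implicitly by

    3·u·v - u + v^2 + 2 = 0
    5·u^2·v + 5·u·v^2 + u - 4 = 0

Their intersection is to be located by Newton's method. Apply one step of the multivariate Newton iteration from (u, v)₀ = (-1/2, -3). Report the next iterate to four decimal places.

(-0.5996, -0.7339)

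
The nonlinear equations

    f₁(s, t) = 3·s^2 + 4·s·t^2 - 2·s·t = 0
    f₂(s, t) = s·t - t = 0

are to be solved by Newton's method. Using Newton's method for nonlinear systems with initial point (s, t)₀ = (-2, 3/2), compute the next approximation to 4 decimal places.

At (-2, 3/2): F = (0.0000, -4.5000).
Jacobian J = [[6·s + 4·t^2 - 2·t, 8·s·t - 2·s], [t, s - 1]].
At the point, J = [[-6.0000, -20.0000], [1.5000, -3.0000]] (det J = 48.0000).
Solving J·Δ = −F gives Δ = (1.8750, -0.5625).
Then the next iterate is (s, t)₁ = (-0.1250, 0.9375).

(-0.1250, 0.9375)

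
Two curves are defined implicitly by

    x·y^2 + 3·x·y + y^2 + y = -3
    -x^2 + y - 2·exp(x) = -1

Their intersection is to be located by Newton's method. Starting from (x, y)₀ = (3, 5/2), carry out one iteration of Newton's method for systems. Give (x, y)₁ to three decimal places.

At (3, 5/2): F = (53.000, -45.67107).
Jacobian J = [[y^2 + 3·y, 2·x·y + 3·x + 2·y + 1], [-2·x - 2·exp(x), 1]].
At the point, J = [[13.750, 30.000], [-46.17107, 1.000]] (det J = 1398.88222).
Solving J·Δ = −F gives Δ = (-1.017, -1.300).
Then the next iterate is (x, y)₁ = (1.983, 1.200).

(1.983, 1.200)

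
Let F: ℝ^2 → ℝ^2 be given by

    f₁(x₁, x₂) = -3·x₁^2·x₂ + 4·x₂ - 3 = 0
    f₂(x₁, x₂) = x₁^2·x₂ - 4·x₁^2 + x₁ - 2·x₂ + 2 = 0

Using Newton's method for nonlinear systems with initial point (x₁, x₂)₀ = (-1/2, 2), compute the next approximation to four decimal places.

(-0.3210, 0.5926)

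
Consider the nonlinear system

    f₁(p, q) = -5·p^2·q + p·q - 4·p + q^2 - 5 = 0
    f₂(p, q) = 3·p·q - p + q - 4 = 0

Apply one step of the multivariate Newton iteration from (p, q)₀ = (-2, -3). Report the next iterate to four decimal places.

At (-2, -3): F = (78.0000, 13.0000).
Jacobian J = [[-10·p·q + q - 4, -5·p^2 + p + 2·q], [3·q - 1, 3·p + 1]].
At the point, J = [[-67.0000, -28.0000], [-10.0000, -5.0000]] (det J = 55.0000).
Solving J·Δ = −F gives Δ = (0.4727, 1.6545).
Then the next iterate is (p, q)₁ = (-1.5273, -1.3455).

(-1.5273, -1.3455)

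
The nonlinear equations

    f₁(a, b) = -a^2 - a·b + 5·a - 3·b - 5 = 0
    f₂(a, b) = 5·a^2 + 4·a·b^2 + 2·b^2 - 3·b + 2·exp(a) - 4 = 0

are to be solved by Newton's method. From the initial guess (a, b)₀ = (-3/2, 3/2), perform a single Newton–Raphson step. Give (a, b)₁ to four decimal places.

At (-3/2, 3/2): F = (-17.0000, -5.803740).
Jacobian J = [[-2·a - b + 5, -a - 3], [10·a + 4·b^2 + 2·exp(a), 8·a·b + 4·b - 3]].
At the point, J = [[6.5000, -1.5000], [-5.553740, -15.0000]] (det J = -105.830610).
Solving J·Δ = −F gives Δ = (2.3273, -1.2486).
Then the next iterate is (a, b)₁ = (0.8273, 0.2514).

(0.8273, 0.2514)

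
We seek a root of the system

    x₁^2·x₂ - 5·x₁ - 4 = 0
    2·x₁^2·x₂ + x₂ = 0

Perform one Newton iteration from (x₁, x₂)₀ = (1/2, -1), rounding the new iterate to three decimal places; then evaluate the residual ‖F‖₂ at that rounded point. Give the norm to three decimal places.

3.141

At (1/2, -1): F = (-6.750, -1.500).
Jacobian J = [[2·x₁·x₂ - 5, x₁^2], [4·x₁·x₂, 2·x₁^2 + 1]].
At the point, J = [[-6.000, 0.250], [-2.000, 1.500]] (det J = -8.500).
Solving J·Δ = −F gives Δ = (-1.147, -0.529).
Then the next iterate is (x₁, x₂)₁ = (-0.647, -1.529).
Re-evaluating at (-0.647, -1.529): F = (-1.40505, -2.80911), so ‖F‖₂ = 3.141.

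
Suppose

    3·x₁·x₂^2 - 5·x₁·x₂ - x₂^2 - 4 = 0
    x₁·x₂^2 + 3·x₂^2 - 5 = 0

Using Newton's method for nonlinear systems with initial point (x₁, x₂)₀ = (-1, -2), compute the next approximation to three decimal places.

(-0.319, -1.285)

At (-1, -2): F = (-30.000, 3.000).
Jacobian J = [[3·x₂^2 - 5·x₂, 6·x₁·x₂ - 5·x₁ - 2·x₂], [x₂^2, 2·x₁·x₂ + 6·x₂]].
At the point, J = [[22.000, 21.000], [4.000, -8.000]] (det J = -260.000).
Solving J·Δ = −F gives Δ = (0.681, 0.715).
Then the next iterate is (x₁, x₂)₁ = (-0.319, -1.285).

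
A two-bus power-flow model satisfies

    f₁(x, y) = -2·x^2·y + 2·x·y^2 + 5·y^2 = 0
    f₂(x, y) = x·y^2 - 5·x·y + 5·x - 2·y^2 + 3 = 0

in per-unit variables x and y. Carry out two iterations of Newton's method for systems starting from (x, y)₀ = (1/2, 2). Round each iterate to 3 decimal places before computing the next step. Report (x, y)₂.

(-3.658, 1.603)

At (1/2, 2): F = (23.000, -5.500).
Jacobian J = [[-4·x·y + 2·y^2, -2·x^2 + 4·x·y + 10·y], [y^2 - 5·y + 5, 2·x·y - 5·x - 4·y]].
At the point, J = [[4.000, 23.500], [-1.000, -8.500]] (det J = -10.500).
Solving J·Δ = −F gives Δ = (-6.310, 0.095).
Then the next iterate is (x, y)₁ = (-5.810, 2.095).
Round to (-5.810, 2.095) and repeat: F = (-170.49340, 0.53146), J = [[57.46585, -95.250], [-1.08598, -3.67390]].
Δ = (2.152, -0.492), so (x, y)₂ = (-3.658, 1.603).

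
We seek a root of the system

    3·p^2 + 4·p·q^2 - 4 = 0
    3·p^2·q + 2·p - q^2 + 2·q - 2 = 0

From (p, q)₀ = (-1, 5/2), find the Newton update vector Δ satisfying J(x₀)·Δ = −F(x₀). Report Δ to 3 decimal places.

At (-1, 5/2): F = (-26.000, 2.250).
Jacobian J = [[6·p + 4·q^2, 8·p·q], [6·p·q + 2, 3·p^2 - 2·q + 2]].
At the point, J = [[19.000, -20.000], [-13.000, 0.000]] (det J = -260.000).
Solving J·Δ = −F gives Δ = (0.173, -1.136).

(0.173, -1.136)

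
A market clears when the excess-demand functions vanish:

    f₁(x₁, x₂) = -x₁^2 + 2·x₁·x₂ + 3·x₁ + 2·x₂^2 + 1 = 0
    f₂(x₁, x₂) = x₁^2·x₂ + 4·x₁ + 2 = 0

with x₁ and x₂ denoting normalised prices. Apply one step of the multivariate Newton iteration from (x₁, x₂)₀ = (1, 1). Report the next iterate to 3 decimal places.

(-0.061, 0.364)

At (1, 1): F = (7.000, 7.000).
Jacobian J = [[-2·x₁ + 2·x₂ + 3, 2·x₁ + 4·x₂], [2·x₁·x₂ + 4, x₁^2]].
At the point, J = [[3.000, 6.000], [6.000, 1.000]] (det J = -33.000).
Solving J·Δ = −F gives Δ = (-1.061, -0.636).
Then the next iterate is (x₁, x₂)₁ = (-0.061, 0.364).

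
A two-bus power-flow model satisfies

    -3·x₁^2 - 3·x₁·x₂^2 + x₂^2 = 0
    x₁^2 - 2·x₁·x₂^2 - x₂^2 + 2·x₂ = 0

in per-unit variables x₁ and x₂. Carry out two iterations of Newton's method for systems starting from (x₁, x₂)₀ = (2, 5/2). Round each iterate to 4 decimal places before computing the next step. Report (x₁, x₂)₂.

At (2, 5/2): F = (-43.2500, -22.2500).
Jacobian J = [[-6·x₁ - 3·x₂^2, -6·x₁·x₂ + 2·x₂], [2·x₁ - 2·x₂^2, -4·x₁·x₂ - 2·x₂ + 2]].
At the point, J = [[-30.7500, -25.0000], [-8.5000, -23.0000]] (det J = 494.7500).
Solving J·Δ = −F gives Δ = (-0.8863, -0.6398).
Then the next iterate is (x₁, x₂)₁ = (1.1137, 1.8602).
Round to (1.1137, 1.8602) and repeat: F = (-11.821995, -6.207187), J = [[-17.063232, -8.709828], [-4.693288, -10.007219]].
Δ = (-0.4946, -0.3883), so (x₁, x₂)₂ = (0.6191, 1.4719).

(0.6191, 1.4719)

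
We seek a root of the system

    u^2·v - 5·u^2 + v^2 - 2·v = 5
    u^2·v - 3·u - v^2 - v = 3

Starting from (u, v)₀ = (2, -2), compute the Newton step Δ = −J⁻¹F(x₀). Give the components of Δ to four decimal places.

(-0.9771, 1.1789)

At (2, -2): F = (-25.0000, -19.0000).
Jacobian J = [[2·u·v - 10·u, u^2 + 2·v - 2], [2·u·v - 3, u^2 - 2·v - 1]].
At the point, J = [[-28.0000, -2.0000], [-11.0000, 7.0000]] (det J = -218.0000).
Solving J·Δ = −F gives Δ = (-0.9771, 1.1789).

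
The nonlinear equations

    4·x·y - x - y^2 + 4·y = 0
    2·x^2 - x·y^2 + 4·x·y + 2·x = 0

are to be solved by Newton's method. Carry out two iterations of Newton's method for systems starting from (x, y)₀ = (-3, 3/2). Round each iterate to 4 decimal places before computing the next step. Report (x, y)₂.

At (-3, 3/2): F = (-11.2500, 0.7500).
Jacobian J = [[4·y - 1, 4·x - 2·y + 4], [4·x - y^2 + 4·y + 2, -2·x·y + 4·x]].
At the point, J = [[5.0000, -11.0000], [-6.2500, -3.0000]] (det J = -83.7500).
Solving J·Δ = −F gives Δ = (0.5015, -0.7948).
Then the next iterate is (x, y)₁ = (-2.4985, 0.7052).
Round to (-2.4985, 0.7052) and repeat: F = (-2.225776, 1.682757), J = [[1.8208, -7.4044], [-5.670507, -6.470116]].
Δ = (0.4996, -0.1778), so (x, y)₂ = (-1.9989, 0.5274).

(-1.9989, 0.5274)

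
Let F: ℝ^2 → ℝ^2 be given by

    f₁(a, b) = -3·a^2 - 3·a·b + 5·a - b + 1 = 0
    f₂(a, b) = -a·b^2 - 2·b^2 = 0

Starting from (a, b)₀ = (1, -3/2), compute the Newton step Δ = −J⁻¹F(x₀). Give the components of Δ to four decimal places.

(-2.4000, 0.1500)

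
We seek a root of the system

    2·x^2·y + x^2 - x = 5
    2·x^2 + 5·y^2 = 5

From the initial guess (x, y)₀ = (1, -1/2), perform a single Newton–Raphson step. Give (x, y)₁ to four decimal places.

(12.1667, 8.0833)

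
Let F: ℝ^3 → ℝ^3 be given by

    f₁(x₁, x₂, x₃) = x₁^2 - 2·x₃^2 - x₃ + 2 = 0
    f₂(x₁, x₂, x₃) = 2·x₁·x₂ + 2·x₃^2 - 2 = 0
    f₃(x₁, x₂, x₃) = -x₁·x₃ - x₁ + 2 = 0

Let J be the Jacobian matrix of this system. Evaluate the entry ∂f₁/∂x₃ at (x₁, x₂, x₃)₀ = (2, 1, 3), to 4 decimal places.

-13.0000

∂f₁/∂x₃ = -4·x₃ - 1.
At (2, 1, 3) this is -13.0000.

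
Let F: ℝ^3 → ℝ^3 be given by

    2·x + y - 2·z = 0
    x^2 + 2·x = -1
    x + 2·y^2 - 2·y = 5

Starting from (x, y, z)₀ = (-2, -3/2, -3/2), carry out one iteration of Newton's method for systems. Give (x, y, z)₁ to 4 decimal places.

(-1.5000, -1.3750, -2.1875)

At (-2, -3/2, -3/2): F = (-2.5000, 1.0000, 0.5000).
Jacobian J = [[2, 1, -2], [2·x + 2, 0, 0], [1, 4·y - 2, 0]].
At the point, J = [[2.0000, 1.0000, -2.0000], [-2.0000, 0.0000, 0.0000], [1.0000, -8.0000, 0.0000]] (det J = -32.0000).
Solving J·Δ = −F gives Δ = (0.5000, 0.1250, -0.6875).
Then the next iterate is (x, y, z)₁ = (-1.5000, -1.3750, -2.1875).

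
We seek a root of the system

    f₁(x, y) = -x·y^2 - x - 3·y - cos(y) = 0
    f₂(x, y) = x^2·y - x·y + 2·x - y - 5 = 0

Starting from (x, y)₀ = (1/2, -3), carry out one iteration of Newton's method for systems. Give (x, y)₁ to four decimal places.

(0.9907, -2.4148)

At (1/2, -3): F = (4.989992, -0.2500).
Jacobian J = [[-y^2 - 1, -2·x·y + sin(y) - 3], [2·x·y - y + 2, x^2 - x - 1]].
At the point, J = [[-10.0000, -0.141120], [2.0000, -1.2500]] (det J = 12.782240).
Solving J·Δ = −F gives Δ = (0.4907, 0.5852).
Then the next iterate is (x, y)₁ = (0.9907, -2.4148).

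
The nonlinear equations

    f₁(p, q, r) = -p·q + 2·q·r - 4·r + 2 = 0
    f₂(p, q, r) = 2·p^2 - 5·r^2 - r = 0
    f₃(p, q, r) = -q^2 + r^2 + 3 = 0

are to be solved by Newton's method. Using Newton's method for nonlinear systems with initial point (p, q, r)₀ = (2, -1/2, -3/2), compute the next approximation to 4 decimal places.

(-0.7665, -0.3825, 0.2058)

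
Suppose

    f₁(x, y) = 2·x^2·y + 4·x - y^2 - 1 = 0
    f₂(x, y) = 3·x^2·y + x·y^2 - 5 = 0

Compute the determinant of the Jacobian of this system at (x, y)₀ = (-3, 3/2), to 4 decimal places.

J = [[4·x·y + 4, 2·x^2 - 2·y], [6·x·y + y^2, 3·x^2 + 2·x·y]].
At the point, J = [[-14.0000, 15.0000], [-24.7500, 18.0000]].
det J = 119.2500.

119.2500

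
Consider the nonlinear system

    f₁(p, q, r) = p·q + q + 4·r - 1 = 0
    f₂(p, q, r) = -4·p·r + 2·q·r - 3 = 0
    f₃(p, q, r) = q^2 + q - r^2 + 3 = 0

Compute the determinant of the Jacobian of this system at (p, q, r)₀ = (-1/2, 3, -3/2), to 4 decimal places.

J = [[q, p + 1, 4], [-4·r, 2·r, -4·p + 2·q], [0, 2·q + 1, -2·r]].
At the point, J = [[3.0000, 0.5000, 4.0000], [6.0000, -3.0000, 8.0000], [0.0000, 7.0000, 3.0000]].
det J = -36.0000.

-36.0000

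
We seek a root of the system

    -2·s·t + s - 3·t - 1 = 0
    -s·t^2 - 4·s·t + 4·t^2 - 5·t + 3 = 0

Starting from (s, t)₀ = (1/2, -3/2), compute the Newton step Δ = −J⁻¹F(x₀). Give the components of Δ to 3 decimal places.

(-0.195, 1.180)

At (1/2, -3/2): F = (5.500, 21.375).
Jacobian J = [[-2·t + 1, -2·s - 3], [-t^2 - 4·t, -2·s·t - 4·s + 8·t - 5]].
At the point, J = [[4.000, -4.000], [3.750, -17.500]] (det J = -55.000).
Solving J·Δ = −F gives Δ = (-0.195, 1.180).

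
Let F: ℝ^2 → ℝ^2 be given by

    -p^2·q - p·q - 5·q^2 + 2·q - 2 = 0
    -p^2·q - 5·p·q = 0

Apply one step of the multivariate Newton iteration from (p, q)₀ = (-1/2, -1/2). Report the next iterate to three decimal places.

(-0.616, 0.103)

At (-1/2, -1/2): F = (-4.375, -1.125).
Jacobian J = [[-2·p·q - q, -p^2 - p - 10·q + 2], [-2·p·q - 5·q, -p^2 - 5·p]].
At the point, J = [[0.000, 7.250], [2.000, 2.250]] (det J = -14.500).
Solving J·Δ = −F gives Δ = (-0.116, 0.603).
Then the next iterate is (p, q)₁ = (-0.616, 0.103).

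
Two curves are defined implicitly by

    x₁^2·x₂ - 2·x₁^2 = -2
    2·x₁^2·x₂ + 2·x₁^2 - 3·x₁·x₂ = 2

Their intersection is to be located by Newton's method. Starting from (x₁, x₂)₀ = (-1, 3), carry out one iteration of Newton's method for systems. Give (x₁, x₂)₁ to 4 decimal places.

(-1.0000, 0.0000)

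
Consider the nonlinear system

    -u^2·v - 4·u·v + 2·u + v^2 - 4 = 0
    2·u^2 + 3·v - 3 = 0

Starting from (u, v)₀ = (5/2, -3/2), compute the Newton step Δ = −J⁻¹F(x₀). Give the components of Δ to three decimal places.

At (5/2, -3/2): F = (27.625, 5.000).
Jacobian J = [[-2·u·v - 4·v + 2, -u^2 - 4·u + 2·v], [4·u, 3]].
At the point, J = [[15.500, -19.250], [10.000, 3.000]] (det J = 239.000).
Solving J·Δ = −F gives Δ = (-0.749, 0.832).

(-0.749, 0.832)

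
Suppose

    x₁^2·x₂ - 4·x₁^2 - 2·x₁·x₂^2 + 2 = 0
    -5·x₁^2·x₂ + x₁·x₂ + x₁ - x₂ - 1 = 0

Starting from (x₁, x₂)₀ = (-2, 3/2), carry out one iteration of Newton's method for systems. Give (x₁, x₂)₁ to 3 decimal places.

(-1.108, 1.131)

At (-2, 3/2): F = (1.000, -37.500).
Jacobian J = [[2·x₁·x₂ - 8·x₁ - 2·x₂^2, x₁^2 - 4·x₁·x₂], [-10·x₁·x₂ + x₂ + 1, -5·x₁^2 + x₁ - 1]].
At the point, J = [[5.500, 16.000], [32.500, -23.000]] (det J = -646.500).
Solving J·Δ = −F gives Δ = (0.892, -0.369).
Then the next iterate is (x₁, x₂)₁ = (-1.108, 1.131).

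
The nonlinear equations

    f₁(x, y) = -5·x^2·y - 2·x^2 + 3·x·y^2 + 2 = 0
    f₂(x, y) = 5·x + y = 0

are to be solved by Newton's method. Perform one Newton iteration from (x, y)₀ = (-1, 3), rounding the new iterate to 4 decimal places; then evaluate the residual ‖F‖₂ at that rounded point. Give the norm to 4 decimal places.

At (-1, 3): F = (-42.0000, -2.0000).
Jacobian J = [[-10·x·y - 4·x + 3·y^2, -5·x^2 + 6·x·y], [5, 1]].
At the point, J = [[61.0000, -23.0000], [5.0000, 1.0000]] (det J = 176.0000).
Solving J·Δ = −F gives Δ = (0.5000, -0.5000).
Then the next iterate is (x, y)₁ = (-0.5000, 2.5000).
Re-evaluating at (-0.5000, 2.5000): F = (-11.0000, 0.0000), so ‖F‖₂ = 11.0000.

11.0000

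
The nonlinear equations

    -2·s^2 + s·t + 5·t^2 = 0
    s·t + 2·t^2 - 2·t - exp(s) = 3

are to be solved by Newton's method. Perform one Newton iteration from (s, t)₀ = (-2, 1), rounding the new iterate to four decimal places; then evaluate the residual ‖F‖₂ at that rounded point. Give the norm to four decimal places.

At (-2, 1): F = (-5.0000, -5.135335).
Jacobian J = [[-4·s + t, s + 10·t], [t - exp(s), s + 4·t - 2]].
At the point, J = [[9.0000, 8.0000], [0.864665, 0.0000]] (det J = -6.917318).
Solving J·Δ = −F gives Δ = (5.9391, -6.0565).
Then the next iterate is (s, t)₁ = (3.9391, -5.0565).
Re-evaluating at (3.9391, -5.0565): F = (76.889884, -13.041020), so ‖F‖₂ = 77.9880.

77.9880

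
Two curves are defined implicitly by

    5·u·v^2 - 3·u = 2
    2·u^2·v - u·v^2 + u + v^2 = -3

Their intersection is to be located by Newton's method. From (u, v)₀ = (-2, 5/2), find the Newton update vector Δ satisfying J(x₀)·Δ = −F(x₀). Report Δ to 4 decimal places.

At (-2, 5/2): F = (-58.5000, 39.7500).
Jacobian J = [[5·v^2 - 3, 10·u·v], [4·u·v - v^2 + 1, 2·u^2 - 2·u·v + 2·v]].
At the point, J = [[28.2500, -50.0000], [-25.2500, 23.0000]] (det J = -612.7500).
Solving J·Δ = −F gives Δ = (1.0477, -0.5780).

(1.0477, -0.5780)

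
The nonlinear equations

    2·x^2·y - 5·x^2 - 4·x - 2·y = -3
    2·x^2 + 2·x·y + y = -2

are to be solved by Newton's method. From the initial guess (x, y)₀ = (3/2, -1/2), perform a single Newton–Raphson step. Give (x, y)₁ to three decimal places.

At (3/2, -1/2): F = (-15.500, 4.500).
Jacobian J = [[4·x·y - 10·x - 4, 2·x^2 - 2], [4·x + 2·y, 2·x + 1]].
At the point, J = [[-22.000, 2.500], [5.000, 4.000]] (det J = -100.500).
Solving J·Δ = −F gives Δ = (-0.729, -0.214).
Then the next iterate is (x, y)₁ = (0.771, -0.714).

(0.771, -0.714)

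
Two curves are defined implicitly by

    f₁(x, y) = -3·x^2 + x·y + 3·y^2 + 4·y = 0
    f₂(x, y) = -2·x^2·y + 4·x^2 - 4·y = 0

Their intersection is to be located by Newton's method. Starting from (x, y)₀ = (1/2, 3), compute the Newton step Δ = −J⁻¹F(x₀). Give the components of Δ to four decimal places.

(-2.2750, -1.7667)

At (1/2, 3): F = (39.7500, -12.5000).
Jacobian J = [[-6·x + y, x + 6·y + 4], [-4·x·y + 8·x, -2·x^2 - 4]].
At the point, J = [[0.0000, 22.5000], [-2.0000, -4.5000]] (det J = 45.0000).
Solving J·Δ = −F gives Δ = (-2.2750, -1.7667).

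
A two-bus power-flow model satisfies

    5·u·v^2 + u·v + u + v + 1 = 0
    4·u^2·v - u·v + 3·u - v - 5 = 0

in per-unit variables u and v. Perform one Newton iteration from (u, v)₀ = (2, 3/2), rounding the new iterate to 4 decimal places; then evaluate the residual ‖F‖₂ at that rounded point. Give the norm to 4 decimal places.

10.6249

At (2, 3/2): F = (30.0000, 20.5000).
Jacobian J = [[5·v^2 + v + 1, 10·u·v + u + 1], [8·u·v - v + 3, 4·u^2 - u - 1]].
At the point, J = [[13.7500, 33.0000], [25.5000, 13.0000]] (det J = -662.7500).
Solving J·Δ = −F gives Δ = (-0.4323, -0.7290).
Then the next iterate is (u, v)₁ = (1.5677, 0.7710).
Re-evaluating at (1.5677, 0.7710): F = (9.206922, 5.302899), so ‖F‖₂ = 10.6249.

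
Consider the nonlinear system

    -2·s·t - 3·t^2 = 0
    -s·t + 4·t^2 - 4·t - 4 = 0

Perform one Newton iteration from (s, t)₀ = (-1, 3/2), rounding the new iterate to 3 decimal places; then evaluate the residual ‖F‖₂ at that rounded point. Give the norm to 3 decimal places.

At (-1, 3/2): F = (-3.750, 0.500).
Jacobian J = [[-2·t, -2·s - 6·t], [-t, -s + 8·t - 4]].
At the point, J = [[-3.000, -7.000], [-1.500, 9.000]] (det J = -37.500).
Solving J·Δ = −F gives Δ = (-0.807, -0.190).
Then the next iterate is (s, t)₁ = (-1.807, 1.310).
Re-evaluating at (-1.807, 1.310): F = (-0.41396, -0.00843), so ‖F‖₂ = 0.414.

0.414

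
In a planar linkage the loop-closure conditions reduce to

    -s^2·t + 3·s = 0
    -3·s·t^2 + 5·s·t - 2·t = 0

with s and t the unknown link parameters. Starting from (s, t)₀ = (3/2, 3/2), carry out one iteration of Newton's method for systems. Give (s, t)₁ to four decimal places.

(2.4658, 1.3562)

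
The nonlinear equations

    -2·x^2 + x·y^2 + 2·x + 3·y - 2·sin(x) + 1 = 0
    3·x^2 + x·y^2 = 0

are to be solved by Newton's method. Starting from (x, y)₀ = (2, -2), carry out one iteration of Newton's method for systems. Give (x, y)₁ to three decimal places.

(0.628, -2.243)

At (2, -2): F = (-2.81859, 20.000).
Jacobian J = [[-4·x + y^2 - 2·cos(x) + 2, 2·x·y + 3], [6·x + y^2, 2·x·y]].
At the point, J = [[-1.16771, -5.000], [16.000, -8.000]] (det J = 89.34165).
Solving J·Δ = −F gives Δ = (-1.372, -0.243).
Then the next iterate is (x, y)₁ = (0.628, -2.243).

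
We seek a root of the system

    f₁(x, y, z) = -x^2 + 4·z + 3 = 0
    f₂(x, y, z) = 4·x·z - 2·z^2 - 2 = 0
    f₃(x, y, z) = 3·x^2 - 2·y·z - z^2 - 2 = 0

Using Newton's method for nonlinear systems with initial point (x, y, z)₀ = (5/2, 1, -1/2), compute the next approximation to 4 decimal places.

At (5/2, 1, -1/2): F = (-5.2500, -7.5000, 17.5000).
Jacobian J = [[-2·x, 0, 4], [4·z, 0, 4·x - 4·z], [6·x, -2·z, -2·y - 2·z]].
At the point, J = [[-5.0000, 0.0000, 4.0000], [-2.0000, 0.0000, 12.0000], [15.0000, 1.0000, -1.0000]] (det J = 52.0000).
Solving J·Δ = −F gives Δ = (-0.6346, -7.4615, 0.5192).
Then the next iterate is (x, y, z)₁ = (1.8654, -6.4615, 0.0192).

(1.8654, -6.4615, 0.0192)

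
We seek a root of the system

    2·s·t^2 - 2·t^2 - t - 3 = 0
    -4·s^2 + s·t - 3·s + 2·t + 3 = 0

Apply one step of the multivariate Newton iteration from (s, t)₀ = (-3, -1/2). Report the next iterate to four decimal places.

(-1.8264, 0.0590)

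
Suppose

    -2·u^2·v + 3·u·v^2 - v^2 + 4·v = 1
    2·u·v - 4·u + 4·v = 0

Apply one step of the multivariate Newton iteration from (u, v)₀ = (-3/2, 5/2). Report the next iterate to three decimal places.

At (-3/2, 5/2): F = (-36.625, 8.500).
Jacobian J = [[-4·u·v + 3·v^2, -2·u^2 + 6·u·v - 2·v + 4], [2·v - 4, 2·u + 4]].
At the point, J = [[33.750, -28.000], [1.000, 1.000]] (det J = 61.750).
Solving J·Δ = −F gives Δ = (-3.261, -5.239).
Then the next iterate is (u, v)₁ = (-4.761, -2.739).

(-4.761, -2.739)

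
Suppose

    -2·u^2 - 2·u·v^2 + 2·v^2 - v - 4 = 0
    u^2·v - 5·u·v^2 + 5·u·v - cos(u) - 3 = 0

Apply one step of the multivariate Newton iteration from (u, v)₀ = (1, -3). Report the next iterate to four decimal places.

At (1, -3): F = (-3.0000, -66.540302).
Jacobian J = [[-4·u - 2·v^2, -4·u·v + 4·v - 1], [2·u·v - 5·v^2 + 5·v + sin(u), u^2 - 10·u·v + 5·u]].
At the point, J = [[-22.0000, -1.0000], [-65.158529, 36.0000]] (det J = -857.158529).
Solving J·Δ = −F gives Δ = (-0.2036, 1.4798).
Then the next iterate is (u, v)₁ = (0.7964, -1.5202).

(0.7964, -1.5202)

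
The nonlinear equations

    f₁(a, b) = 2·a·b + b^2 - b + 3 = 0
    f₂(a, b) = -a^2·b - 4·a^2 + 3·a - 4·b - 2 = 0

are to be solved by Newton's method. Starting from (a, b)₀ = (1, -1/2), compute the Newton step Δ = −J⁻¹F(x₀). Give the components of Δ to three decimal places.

(2.750, -2.300)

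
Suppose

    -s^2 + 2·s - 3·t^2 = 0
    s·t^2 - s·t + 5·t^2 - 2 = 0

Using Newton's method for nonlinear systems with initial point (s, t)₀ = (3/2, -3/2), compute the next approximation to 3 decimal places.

At (3/2, -3/2): F = (-6.000, 14.875).
Jacobian J = [[-2·s + 2, -6·t], [t^2 - t, 2·s·t - s + 10·t]].
At the point, J = [[-1.000, 9.000], [3.750, -21.000]] (det J = -12.750).
Solving J·Δ = −F gives Δ = (-0.618, 0.598).
Then the next iterate is (s, t)₁ = (0.882, -0.902).

(0.882, -0.902)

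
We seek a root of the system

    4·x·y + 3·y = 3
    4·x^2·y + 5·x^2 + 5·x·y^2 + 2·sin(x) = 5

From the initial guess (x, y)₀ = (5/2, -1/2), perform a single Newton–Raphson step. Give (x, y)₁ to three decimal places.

(0.858, -0.022)

At (5/2, -1/2): F = (-9.500, 18.07194).
Jacobian J = [[4·y, 4·x + 3], [8·x·y + 10·x + 5·y^2 + 2·cos(x), 4·x^2 + 10·x·y]].
At the point, J = [[-2.000, 13.000], [14.64771, 12.500]] (det J = -215.42027).
Solving J·Δ = −F gives Δ = (-1.642, 0.478).
Then the next iterate is (x, y)₁ = (0.858, -0.022).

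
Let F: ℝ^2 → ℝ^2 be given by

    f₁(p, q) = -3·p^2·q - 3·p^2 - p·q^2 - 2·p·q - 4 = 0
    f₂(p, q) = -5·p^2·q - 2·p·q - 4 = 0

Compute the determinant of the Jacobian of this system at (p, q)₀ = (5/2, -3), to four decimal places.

J = [[-6·p·q - 6·p - q^2 - 2·q, -3·p^2 - 2·p·q - 2·p], [-10·p·q - 2·q, -5·p^2 - 2·p]].
At the point, J = [[27.0000, -8.7500], [81.0000, -36.2500]].
det J = -270.0000.

-270.0000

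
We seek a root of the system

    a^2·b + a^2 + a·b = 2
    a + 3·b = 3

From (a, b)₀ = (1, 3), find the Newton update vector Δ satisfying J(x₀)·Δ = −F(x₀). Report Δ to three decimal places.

At (1, 3): F = (5.000, 7.000).
Jacobian J = [[2·a·b + 2·a + b, a^2 + a], [1, 3]].
At the point, J = [[11.000, 2.000], [1.000, 3.000]] (det J = 31.000).
Solving J·Δ = −F gives Δ = (-0.032, -2.323).

(-0.032, -2.323)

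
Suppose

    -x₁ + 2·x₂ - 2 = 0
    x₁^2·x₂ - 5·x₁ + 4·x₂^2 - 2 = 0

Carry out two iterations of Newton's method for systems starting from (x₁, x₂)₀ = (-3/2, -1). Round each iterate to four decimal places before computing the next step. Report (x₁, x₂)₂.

At (-3/2, -1): F = (-2.5000, 7.2500).
Jacobian J = [[-1, 2], [2·x₁·x₂ - 5, x₁^2 + 8·x₂]].
At the point, J = [[-1.0000, 2.0000], [-2.0000, -5.7500]] (det J = 9.7500).
Solving J·Δ = −F gives Δ = (0.0128, 1.2564).
Then the next iterate is (x₁, x₂)₁ = (-1.4872, 0.2564).
Round to (-1.4872, 0.2564) and repeat: F = (0.0000, 6.266060), J = [[-1.0000, 2.0000], [-5.762636, 4.262964]].
Δ = (1.7256, 0.8628), so (x₁, x₂)₂ = (0.2384, 1.1192).

(0.2384, 1.1192)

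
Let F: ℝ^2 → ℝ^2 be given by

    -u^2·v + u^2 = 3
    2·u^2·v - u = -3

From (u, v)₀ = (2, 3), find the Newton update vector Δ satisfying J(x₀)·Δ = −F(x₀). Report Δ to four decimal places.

(-0.4286, -1.8929)

At (2, 3): F = (-11.0000, 25.0000).
Jacobian J = [[-2·u·v + 2·u, -u^2], [4·u·v - 1, 2·u^2]].
At the point, J = [[-8.0000, -4.0000], [23.0000, 8.0000]] (det J = 28.0000).
Solving J·Δ = −F gives Δ = (-0.4286, -1.8929).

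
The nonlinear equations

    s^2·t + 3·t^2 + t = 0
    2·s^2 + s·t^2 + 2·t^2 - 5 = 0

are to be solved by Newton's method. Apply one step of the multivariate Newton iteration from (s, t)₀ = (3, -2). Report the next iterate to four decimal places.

At (3, -2): F = (-8.0000, 33.0000).
Jacobian J = [[2·s·t, s^2 + 6·t + 1], [4·s + t^2, 2·s·t + 4·t]].
At the point, J = [[-12.0000, -2.0000], [16.0000, -20.0000]] (det J = 272.0000).
Solving J·Δ = −F gives Δ = (-0.8309, 0.9853).
Then the next iterate is (s, t)₁ = (2.1691, -1.0147).

(2.1691, -1.0147)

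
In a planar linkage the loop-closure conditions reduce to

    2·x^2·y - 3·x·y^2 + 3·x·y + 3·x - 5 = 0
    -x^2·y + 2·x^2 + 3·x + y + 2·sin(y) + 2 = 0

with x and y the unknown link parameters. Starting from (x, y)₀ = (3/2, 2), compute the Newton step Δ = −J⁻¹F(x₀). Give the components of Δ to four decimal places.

At (3/2, 2): F = (-0.5000, 10.318595).
Jacobian J = [[4·x·y - 3·y^2 + 3·y + 3, 2·x^2 - 6·x·y + 3·x], [-2·x·y + 4·x + 3, -x^2 + 2·cos(y) + 1]].
At the point, J = [[9.0000, -9.0000], [3.0000, -2.082294]] (det J = 8.259357).
Solving J·Δ = −F gives Δ = (-11.3700, -11.4255).

(-11.3700, -11.4255)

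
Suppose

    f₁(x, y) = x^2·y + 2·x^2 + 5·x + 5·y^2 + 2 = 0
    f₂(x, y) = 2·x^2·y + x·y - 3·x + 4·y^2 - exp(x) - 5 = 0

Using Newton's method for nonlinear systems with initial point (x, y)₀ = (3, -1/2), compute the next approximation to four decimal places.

(0.9960, -1.4237)

At (3, -1/2): F = (31.7500, -43.585537).
Jacobian J = [[2·x·y + 4·x + 5, x^2 + 10·y], [4·x·y + y - exp(x) - 3, 2·x^2 + x + 8·y]].
At the point, J = [[14.0000, 4.0000], [-29.585537, 17.0000]] (det J = 356.342148).
Solving J·Δ = −F gives Δ = (-2.0040, -0.9237).
Then the next iterate is (x, y)₁ = (0.9960, -1.4237).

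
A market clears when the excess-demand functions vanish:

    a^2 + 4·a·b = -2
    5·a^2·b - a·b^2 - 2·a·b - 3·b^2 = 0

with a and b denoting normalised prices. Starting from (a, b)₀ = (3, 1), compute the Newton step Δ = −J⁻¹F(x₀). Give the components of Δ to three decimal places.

(4.167, -5.389)

At (3, 1): F = (23.000, 33.000).
Jacobian J = [[2·a + 4·b, 4·a], [10·a·b - b^2 - 2·b, 5·a^2 - 2·a·b - 2·a - 6·b]].
At the point, J = [[10.000, 12.000], [27.000, 27.000]] (det J = -54.000).
Solving J·Δ = −F gives Δ = (4.167, -5.389).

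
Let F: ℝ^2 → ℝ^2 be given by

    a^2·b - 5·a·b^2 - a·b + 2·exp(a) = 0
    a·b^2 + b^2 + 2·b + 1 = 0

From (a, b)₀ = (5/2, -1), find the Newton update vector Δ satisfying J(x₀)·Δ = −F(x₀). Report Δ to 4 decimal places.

(-1.0651, 0.2870)

At (5/2, -1): F = (8.114988, 2.5000).
Jacobian J = [[2·a·b - 5·b^2 - b + 2·exp(a), a^2 - 10·a·b - a], [b^2, 2·a·b + 2·b + 2]].
At the point, J = [[15.364988, 28.7500], [1.0000, -5.0000]] (det J = -105.574940).
Solving J·Δ = −F gives Δ = (-1.0651, 0.2870).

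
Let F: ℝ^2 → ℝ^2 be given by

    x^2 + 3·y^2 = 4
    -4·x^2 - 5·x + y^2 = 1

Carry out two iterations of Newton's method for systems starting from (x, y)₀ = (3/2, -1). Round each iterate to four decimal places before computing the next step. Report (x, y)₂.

(0.1718, -1.1753)

At (3/2, -1): F = (1.2500, -16.5000).
Jacobian J = [[2·x, 6·y], [-8·x - 5, 2·y]].
At the point, J = [[3.0000, -6.0000], [-17.0000, -2.0000]] (det J = -108.0000).
Solving J·Δ = −F gives Δ = (-0.9398, -0.2616).
Then the next iterate is (x, y)₁ = (0.5602, -1.2616).
Round to (0.5602, -1.2616) and repeat: F = (1.088728, -3.464662), J = [[1.1204, -7.5696], [-9.4816, -2.5232]].
Δ = (-0.3884, 0.0863), so (x, y)₂ = (0.1718, -1.1753).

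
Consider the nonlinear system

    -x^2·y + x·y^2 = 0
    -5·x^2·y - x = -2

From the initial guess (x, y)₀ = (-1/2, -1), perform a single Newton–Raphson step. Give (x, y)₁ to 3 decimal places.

(0.056, -0.667)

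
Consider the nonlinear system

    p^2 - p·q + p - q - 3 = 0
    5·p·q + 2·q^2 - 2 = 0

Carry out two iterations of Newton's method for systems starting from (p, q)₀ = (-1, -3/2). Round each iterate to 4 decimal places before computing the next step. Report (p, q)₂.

At (-1, -3/2): F = (-3.0000, 10.0000).
Jacobian J = [[2·p - q + 1, -p - 1], [5·q, 5·p + 4·q]].
At the point, J = [[0.5000, 0.0000], [-7.5000, -11.0000]] (det J = -5.5000).
Solving J·Δ = −F gives Δ = (6.0000, -3.1818).
Then the next iterate is (p, q)₁ = (5.0000, -4.6818).
Round to (5.0000, -4.6818) and repeat: F = (55.0908, -75.206498), J = [[15.6818, -6.0000], [-23.4090, 6.2728]].
Δ = (-2.5107, 2.6196), so (p, q)₂ = (2.4893, -2.0622).

(2.4893, -2.0622)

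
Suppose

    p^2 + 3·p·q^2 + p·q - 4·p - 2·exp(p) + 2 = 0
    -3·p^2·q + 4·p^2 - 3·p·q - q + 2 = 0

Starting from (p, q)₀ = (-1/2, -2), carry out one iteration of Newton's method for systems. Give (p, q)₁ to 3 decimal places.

(0.391, -2.257)

At (-1/2, -2): F = (-1.96306, 3.500).
Jacobian J = [[2·p + 3·q^2 + q - 2·exp(p) - 4, 6·p·q + p], [-6·p·q + 8·p - 3·q, -3·p^2 - 3·p - 1]].
At the point, J = [[3.78694, 5.500], [-4.000, -0.250]] (det J = 21.05327).
Solving J·Δ = −F gives Δ = (0.891, -0.257).
Then the next iterate is (p, q)₁ = (0.391, -2.257).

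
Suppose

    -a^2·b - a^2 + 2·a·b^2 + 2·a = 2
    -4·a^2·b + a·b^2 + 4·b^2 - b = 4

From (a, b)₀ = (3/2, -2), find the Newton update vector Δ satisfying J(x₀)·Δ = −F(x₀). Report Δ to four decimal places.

At (3/2, -2): F = (15.2500, 38.0000).
Jacobian J = [[-2·a·b - 2·a + 2·b^2 + 2, -a^2 + 4·a·b], [-8·a·b + b^2, -4·a^2 + 2·a·b + 8·b - 1]].
At the point, J = [[13.0000, -14.2500], [28.0000, -32.0000]] (det J = -17.0000).
Solving J·Δ = −F gives Δ = (3.1471, 3.9412).

(3.1471, 3.9412)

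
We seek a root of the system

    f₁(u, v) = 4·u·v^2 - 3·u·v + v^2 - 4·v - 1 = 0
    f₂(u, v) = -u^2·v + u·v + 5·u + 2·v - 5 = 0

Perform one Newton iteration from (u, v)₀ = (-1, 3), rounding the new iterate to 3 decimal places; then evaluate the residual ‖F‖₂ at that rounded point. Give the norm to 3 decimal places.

9.646

At (-1, 3): F = (-31.000, -10.000).
Jacobian J = [[4·v^2 - 3·v, 8·u·v - 3·u + 2·v - 4], [-2·u·v + v + 5, -u^2 + u + 2]].
At the point, J = [[27.000, -19.000], [14.000, 0.000]] (det J = 266.000).
Solving J·Δ = −F gives Δ = (0.714, -0.617).
Then the next iterate is (u, v)₁ = (-0.286, 2.383).
Re-evaluating at (-0.286, 2.383): F = (-9.30512, -2.54046), so ‖F‖₂ = 9.646.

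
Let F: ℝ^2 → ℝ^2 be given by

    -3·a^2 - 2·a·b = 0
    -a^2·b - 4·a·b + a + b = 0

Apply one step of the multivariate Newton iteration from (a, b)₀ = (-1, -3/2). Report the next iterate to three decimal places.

At (-1, -3/2): F = (-6.000, -7.000).
Jacobian J = [[-6·a - 2·b, -2·a], [-2·a·b - 4·b + 1, -a^2 - 4·a + 1]].
At the point, J = [[9.000, 2.000], [4.000, 4.000]] (det J = 28.000).
Solving J·Δ = −F gives Δ = (0.357, 1.393).
Then the next iterate is (a, b)₁ = (-0.643, -0.107).

(-0.643, -0.107)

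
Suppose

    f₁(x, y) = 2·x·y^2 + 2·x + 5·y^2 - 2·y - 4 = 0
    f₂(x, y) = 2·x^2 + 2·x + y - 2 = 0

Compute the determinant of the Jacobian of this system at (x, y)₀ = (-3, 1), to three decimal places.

J = [[2·y^2 + 2, 4·x·y + 10·y - 2], [4·x + 2, 1]].
At the point, J = [[4.000, -4.000], [-10.000, 1.000]].
det J = -36.000.

-36.000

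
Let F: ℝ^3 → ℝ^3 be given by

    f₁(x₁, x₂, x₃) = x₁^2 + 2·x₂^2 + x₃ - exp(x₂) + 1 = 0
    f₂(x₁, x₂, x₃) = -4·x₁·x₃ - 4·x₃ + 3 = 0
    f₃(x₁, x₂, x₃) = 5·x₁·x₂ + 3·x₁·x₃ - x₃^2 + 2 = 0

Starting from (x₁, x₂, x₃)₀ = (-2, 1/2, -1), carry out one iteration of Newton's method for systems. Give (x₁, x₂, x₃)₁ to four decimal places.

At (-2, 1/2, -1): F = (2.851279, -1.0000, 2.0000).
Jacobian J = [[2·x₁, 4·x₂ - exp(x₂), 1], [-4·x₃, 0, -4·x₁ - 4], [5·x₂ + 3·x₃, 5·x₁, 3·x₁ - 2·x₃]].
At the point, J = [[-4.0000, 0.351279, 1.0000], [4.0000, 0.0000, 4.0000], [-0.5000, -10.0000, -4.0000]] (det J = -195.082098).
Solving J·Δ = −F gives Δ = (0.6431, 0.3251, -0.3931).
Then the next iterate is (x₁, x₂, x₃)₁ = (-1.3569, 0.8251, -1.3931).

(-1.3569, 0.8251, -1.3931)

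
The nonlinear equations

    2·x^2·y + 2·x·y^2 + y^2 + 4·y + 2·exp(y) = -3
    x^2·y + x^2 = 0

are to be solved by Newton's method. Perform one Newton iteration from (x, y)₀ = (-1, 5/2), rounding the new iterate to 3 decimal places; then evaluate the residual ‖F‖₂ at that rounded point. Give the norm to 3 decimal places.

13.519

At (-1, 5/2): F = (36.11499, 3.500).
Jacobian J = [[4·x·y + 2·y^2, 2·x^2 + 4·x·y + 2·y + 2·exp(y) + 4], [2·x·y + 2·x, x^2]].
At the point, J = [[2.500, 25.36499], [-7.000, 1.000]] (det J = 180.05492).
Solving J·Δ = −F gives Δ = (0.292, -1.453).
Then the next iterate is (x, y)₁ = (-0.708, 1.047).
Re-evaluating at (-0.708, 1.047): F = (13.47981, 1.02609), so ‖F‖₂ = 13.519.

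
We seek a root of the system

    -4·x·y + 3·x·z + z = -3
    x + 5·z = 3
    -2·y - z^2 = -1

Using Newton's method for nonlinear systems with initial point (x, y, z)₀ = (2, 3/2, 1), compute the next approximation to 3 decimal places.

At (2, 3/2, 1): F = (-2.000, 4.000, -3.000).
Jacobian J = [[-4·y + 3·z, -4·x, 3·x + 1], [1, 0, 5], [0, -2, -2·z]].
At the point, J = [[-3.000, -8.000, 7.000], [1.000, 0.000, 5.000], [0.000, -2.000, -2.000]] (det J = -60.000).
Solving J·Δ = −F gives Δ = (-0.333, -0.767, -0.733).
Then the next iterate is (x, y, z)₁ = (1.667, 0.733, 0.267).

(1.667, 0.733, 0.267)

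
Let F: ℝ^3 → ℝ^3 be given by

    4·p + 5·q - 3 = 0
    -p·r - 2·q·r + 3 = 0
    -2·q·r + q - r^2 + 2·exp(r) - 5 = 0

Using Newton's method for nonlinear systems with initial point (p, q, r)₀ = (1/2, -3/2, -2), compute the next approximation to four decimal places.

(-42.0210, 34.2168, -24.3301)

At (1/2, -3/2, -2): F = (-8.5000, -2.0000, -16.229329).
Jacobian J = [[4, 5, 0], [-r, -2·r, -p - 2·q], [0, -2·r + 1, -2·q - 2·r + 2·exp(r)]].
At the point, J = [[4.0000, 5.0000, 0.0000], [2.0000, 4.0000, 2.5000], [0.0000, 5.0000, 7.270671]] (det J = -6.375977).
Solving J·Δ = −F gives Δ = (-42.5210, 35.7168, -22.3301).
Then the next iterate is (p, q, r)₁ = (-42.0210, 34.2168, -24.3301).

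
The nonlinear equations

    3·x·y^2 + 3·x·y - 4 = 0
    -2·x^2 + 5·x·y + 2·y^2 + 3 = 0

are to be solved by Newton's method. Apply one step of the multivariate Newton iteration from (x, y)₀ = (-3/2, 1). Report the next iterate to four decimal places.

At (-3/2, 1): F = (-13.0000, -7.0000).
Jacobian J = [[3·y^2 + 3·y, 6·x·y + 3·x], [-4·x + 5·y, 5·x + 4·y]].
At the point, J = [[6.0000, -13.5000], [11.0000, -3.5000]] (det J = 127.5000).
Solving J·Δ = −F gives Δ = (0.3843, -0.7922).
Then the next iterate is (x, y)₁ = (-1.1157, 0.2078).

(-1.1157, 0.2078)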